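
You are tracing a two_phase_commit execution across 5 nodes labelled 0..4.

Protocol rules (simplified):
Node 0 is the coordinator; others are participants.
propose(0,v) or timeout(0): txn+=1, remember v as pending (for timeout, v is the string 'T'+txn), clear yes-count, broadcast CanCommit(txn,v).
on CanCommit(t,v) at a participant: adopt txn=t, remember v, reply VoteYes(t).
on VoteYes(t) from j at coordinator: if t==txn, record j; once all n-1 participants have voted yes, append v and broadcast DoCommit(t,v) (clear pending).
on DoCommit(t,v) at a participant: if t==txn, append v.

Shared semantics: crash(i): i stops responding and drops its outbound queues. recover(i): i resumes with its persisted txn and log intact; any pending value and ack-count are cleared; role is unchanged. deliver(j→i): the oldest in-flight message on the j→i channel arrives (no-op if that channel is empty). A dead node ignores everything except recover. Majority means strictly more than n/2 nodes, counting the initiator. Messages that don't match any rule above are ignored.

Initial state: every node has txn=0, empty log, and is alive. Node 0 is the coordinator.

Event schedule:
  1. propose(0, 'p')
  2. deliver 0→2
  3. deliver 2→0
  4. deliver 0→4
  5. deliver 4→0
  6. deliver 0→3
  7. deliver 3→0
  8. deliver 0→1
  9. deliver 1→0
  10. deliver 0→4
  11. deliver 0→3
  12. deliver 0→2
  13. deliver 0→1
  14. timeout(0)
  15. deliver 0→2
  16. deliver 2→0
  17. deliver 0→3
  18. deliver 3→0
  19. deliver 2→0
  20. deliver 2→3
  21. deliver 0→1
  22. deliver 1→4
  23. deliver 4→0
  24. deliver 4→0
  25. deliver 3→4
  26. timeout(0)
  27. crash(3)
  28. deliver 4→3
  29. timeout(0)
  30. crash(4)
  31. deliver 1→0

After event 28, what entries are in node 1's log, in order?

[1] propose(0,'p') → N0(coor t1 [-])
[2] deliver 0→2 → N2(part t1 [-])
[3] deliver 2→0 → ∅
[4] deliver 0→4 → N4(part t1 [-])
[5] deliver 4→0 → ∅
[6] deliver 0→3 → N3(part t1 [-])
[7] deliver 3→0 → ∅
[8] deliver 0→1 → N1(part t1 [-])
[9] deliver 1→0 → N0(coor t1 [p])
[10] deliver 0→4 → N4(part t1 [p])
[11] deliver 0→3 → N3(part t1 [p])
[12] deliver 0→2 → N2(part t1 [p])
[13] deliver 0→1 → N1(part t1 [p])
[14] timeout(0) → N0(coor t2 [p])
[15] deliver 0→2 → N2(part t2 [p])
[16] deliver 2→0 → ∅
[17] deliver 0→3 → N3(part t2 [p])
[18] deliver 3→0 → ∅
[19] deliver 2→0 → ∅
[20] deliver 2→3 → ∅
[21] deliver 0→1 → N1(part t2 [p])
[22] deliver 1→4 → ∅
[23] deliver 4→0 → ∅
[24] deliver 4→0 → ∅
[25] deliver 3→4 → ∅
[26] timeout(0) → N0(coor t3 [p])
[27] crash(3) → N3(✗part t2 [p])
[28] deliver 4→3 → ∅

p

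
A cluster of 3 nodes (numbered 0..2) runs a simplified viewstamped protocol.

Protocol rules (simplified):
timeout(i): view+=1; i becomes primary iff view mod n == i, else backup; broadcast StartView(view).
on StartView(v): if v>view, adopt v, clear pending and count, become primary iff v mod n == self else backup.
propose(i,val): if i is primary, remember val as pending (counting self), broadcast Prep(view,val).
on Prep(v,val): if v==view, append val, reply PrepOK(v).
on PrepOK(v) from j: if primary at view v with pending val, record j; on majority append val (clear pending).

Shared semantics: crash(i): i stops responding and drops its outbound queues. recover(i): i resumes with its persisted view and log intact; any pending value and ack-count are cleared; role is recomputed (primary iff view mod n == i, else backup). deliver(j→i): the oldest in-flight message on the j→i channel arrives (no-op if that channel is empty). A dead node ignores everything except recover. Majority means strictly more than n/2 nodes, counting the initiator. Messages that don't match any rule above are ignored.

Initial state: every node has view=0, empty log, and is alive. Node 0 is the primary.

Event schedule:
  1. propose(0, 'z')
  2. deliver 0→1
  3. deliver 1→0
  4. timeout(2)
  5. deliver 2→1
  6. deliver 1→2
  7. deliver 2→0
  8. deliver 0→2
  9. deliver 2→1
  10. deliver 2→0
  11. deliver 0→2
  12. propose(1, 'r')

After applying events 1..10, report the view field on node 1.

1. propose(0,'z'):  nop
2. deliver 0→1:  <1:back v0 z>
3. deliver 1→0:  <0:prim v0 z>
4. timeout(2):  <2:back v1 ->
5. deliver 2→1:  <1:prim v1 z>
6. deliver 1→2:  nop
7. deliver 2→0:  <0:back v1 z>
8. deliver 0→2:  nop
9. deliver 2→1:  nop
10. deliver 2→0:  nop

1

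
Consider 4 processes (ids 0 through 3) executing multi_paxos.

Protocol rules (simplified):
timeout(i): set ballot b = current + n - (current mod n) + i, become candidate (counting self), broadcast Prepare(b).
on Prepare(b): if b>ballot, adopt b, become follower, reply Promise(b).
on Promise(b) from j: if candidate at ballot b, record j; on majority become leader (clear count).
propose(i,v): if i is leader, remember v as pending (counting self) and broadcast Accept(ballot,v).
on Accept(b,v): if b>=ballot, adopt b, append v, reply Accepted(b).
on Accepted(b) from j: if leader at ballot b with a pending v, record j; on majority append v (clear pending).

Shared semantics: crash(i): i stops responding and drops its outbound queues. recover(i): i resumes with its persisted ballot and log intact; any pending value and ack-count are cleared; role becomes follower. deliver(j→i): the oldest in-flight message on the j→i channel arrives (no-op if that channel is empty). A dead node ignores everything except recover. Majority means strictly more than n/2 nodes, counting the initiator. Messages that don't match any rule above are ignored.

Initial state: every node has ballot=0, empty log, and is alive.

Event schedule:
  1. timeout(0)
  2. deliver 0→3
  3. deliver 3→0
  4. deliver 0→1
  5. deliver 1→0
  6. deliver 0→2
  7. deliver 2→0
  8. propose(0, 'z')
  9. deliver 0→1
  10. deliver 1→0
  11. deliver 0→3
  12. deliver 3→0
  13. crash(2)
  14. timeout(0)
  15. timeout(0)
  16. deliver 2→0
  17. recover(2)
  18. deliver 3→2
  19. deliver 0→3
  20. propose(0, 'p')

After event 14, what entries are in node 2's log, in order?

step 1 timeout(0): 0={cand,b=4,log=-}
step 2 deliver 0→3: 3={foll,b=4,log=-}
step 3 deliver 3→0: —
step 4 deliver 0→1: 1={foll,b=4,log=-}
step 5 deliver 1→0: 0={lead,b=4,log=-}
step 6 deliver 0→2: 2={foll,b=4,log=-}
step 7 deliver 2→0: —
step 8 propose(0,'z'): —
step 9 deliver 0→1: 1={foll,b=4,log=z}
step 10 deliver 1→0: —
step 11 deliver 0→3: 3={foll,b=4,log=z}
step 12 deliver 3→0: 0={lead,b=4,log=z}
step 13 crash(2): 2={✗foll,b=4,log=-}
step 14 timeout(0): 0={cand,b=8,log=z}

empty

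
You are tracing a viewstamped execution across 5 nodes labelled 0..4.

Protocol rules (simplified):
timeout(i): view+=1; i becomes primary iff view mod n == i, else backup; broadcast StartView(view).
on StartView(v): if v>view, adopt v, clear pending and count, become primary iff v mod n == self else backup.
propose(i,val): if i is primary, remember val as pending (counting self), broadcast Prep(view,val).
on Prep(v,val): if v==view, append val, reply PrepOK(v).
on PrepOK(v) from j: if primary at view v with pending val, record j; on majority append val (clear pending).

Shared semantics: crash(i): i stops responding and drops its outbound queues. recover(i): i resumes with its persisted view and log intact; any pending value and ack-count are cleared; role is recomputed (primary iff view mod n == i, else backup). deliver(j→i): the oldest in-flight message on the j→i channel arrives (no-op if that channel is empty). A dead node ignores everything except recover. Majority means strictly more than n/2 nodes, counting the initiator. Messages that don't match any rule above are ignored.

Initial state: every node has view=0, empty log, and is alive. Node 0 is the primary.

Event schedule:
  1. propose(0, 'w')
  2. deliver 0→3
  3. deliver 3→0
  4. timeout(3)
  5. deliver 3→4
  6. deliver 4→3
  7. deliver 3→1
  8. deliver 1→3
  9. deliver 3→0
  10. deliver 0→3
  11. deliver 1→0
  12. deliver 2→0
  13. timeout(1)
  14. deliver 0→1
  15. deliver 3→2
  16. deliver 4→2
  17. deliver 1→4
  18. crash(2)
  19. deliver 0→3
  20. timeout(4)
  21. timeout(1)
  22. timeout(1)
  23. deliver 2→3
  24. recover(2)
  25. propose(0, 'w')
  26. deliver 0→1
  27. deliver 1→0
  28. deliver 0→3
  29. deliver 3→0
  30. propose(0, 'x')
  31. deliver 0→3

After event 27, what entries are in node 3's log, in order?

w

1. propose(0,'w'):  nop
2. deliver 0→3:  <3:back v0 w>
3. deliver 3→0:  nop
4. timeout(3):  <3:back v1 w>
5. deliver 3→4:  <4:back v1 ->
6. deliver 4→3:  nop
7. deliver 3→1:  <1:prim v1 ->
8. deliver 1→3:  nop
9. deliver 3→0:  <0:back v1 ->
10. deliver 0→3:  nop
11. deliver 1→0:  nop
12. deliver 2→0:  nop
13. timeout(1):  <1:back v2 ->
14. deliver 0→1:  nop
15. deliver 3→2:  <2:back v1 ->
16. deliver 4→2:  nop
17. deliver 1→4:  <4:back v2 ->
18. crash(2):  <2:✗back v1 ->
19. deliver 0→3:  nop
20. timeout(4):  <4:back v3 ->
21. timeout(1):  <1:back v3 ->
22. timeout(1):  <1:back v4 ->
23. deliver 2→3:  nop
24. recover(2):  <2:back v1 ->
25. propose(0,'w'):  nop
26. deliver 0→1:  nop
27. deliver 1→0:  <0:back v2 ->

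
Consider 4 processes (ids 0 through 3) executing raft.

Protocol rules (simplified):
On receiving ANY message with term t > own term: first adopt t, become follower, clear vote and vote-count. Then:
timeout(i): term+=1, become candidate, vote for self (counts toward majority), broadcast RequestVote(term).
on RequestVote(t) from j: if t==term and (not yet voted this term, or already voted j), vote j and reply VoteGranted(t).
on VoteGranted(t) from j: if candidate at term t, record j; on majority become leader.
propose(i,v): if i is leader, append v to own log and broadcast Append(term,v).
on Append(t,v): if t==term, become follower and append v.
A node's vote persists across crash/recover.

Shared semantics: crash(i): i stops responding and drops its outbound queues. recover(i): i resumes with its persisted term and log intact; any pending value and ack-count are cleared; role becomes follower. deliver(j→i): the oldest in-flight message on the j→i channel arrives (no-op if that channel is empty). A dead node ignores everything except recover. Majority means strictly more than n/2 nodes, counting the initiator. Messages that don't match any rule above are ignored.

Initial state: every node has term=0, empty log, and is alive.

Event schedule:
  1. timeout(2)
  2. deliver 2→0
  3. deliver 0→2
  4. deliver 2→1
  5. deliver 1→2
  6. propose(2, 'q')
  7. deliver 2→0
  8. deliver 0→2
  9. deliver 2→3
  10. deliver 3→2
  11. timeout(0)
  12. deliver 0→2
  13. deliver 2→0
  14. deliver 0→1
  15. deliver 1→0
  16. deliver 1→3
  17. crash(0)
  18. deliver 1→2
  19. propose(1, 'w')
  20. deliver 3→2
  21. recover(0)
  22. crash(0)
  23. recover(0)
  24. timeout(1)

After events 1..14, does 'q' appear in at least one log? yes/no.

after 1 — timeout(2): n2:cand/t1/[-]
after 2 — deliver 2→0: n0:foll/t1/[-]
after 3 — deliver 0→2: ·
after 4 — deliver 2→1: n1:foll/t1/[-]
after 5 — deliver 1→2: n2:lead/t1/[-]
after 6 — propose(2,'q'): n2:lead/t1/[q]
after 7 — deliver 2→0: n0:foll/t1/[q]
after 8 — deliver 0→2: ·
after 9 — deliver 2→3: n3:foll/t1/[-]
after 10 — deliver 3→2: ·
after 11 — timeout(0): n0:cand/t2/[q]
after 12 — deliver 0→2: n2:foll/t2/[q]
after 13 — deliver 2→0: ·
after 14 — deliver 0→1: n1:foll/t2/[-]

yes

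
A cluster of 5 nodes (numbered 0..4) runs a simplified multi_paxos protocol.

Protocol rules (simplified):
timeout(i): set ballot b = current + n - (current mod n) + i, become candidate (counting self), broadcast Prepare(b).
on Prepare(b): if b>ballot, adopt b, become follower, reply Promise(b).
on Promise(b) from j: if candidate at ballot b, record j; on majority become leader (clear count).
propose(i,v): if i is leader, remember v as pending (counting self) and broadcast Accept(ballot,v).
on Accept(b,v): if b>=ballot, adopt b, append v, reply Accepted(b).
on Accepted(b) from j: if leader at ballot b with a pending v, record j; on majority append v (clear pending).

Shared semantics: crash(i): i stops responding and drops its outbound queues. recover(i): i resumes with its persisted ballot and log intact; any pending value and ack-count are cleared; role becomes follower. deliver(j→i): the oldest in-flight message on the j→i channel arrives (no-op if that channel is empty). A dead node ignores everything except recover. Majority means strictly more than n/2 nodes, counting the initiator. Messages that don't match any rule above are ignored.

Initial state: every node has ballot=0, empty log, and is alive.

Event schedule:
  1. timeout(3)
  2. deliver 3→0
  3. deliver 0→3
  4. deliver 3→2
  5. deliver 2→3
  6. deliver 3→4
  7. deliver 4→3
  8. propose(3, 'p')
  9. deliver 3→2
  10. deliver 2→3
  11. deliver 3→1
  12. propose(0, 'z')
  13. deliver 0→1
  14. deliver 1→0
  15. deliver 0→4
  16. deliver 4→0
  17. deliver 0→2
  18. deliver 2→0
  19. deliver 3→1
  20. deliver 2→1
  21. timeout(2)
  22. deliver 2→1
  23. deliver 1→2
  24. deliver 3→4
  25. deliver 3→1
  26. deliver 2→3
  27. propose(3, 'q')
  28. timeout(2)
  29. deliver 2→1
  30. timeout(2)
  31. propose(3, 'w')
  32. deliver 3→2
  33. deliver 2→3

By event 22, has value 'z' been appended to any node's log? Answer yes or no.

[1] timeout(3) → N3(cand b8 [-])
[2] deliver 3→0 → N0(foll b8 [-])
[3] deliver 0→3 → ∅
[4] deliver 3→2 → N2(foll b8 [-])
[5] deliver 2→3 → N3(lead b8 [-])
[6] deliver 3→4 → N4(foll b8 [-])
[7] deliver 4→3 → ∅
[8] propose(3,'p') → ∅
[9] deliver 3→2 → N2(foll b8 [p])
[10] deliver 2→3 → ∅
[11] deliver 3→1 → N1(foll b8 [-])
[12] propose(0,'z') → ∅
[13] deliver 0→1 → ∅
[14] deliver 1→0 → ∅
[15] deliver 0→4 → ∅
[16] deliver 4→0 → ∅
[17] deliver 0→2 → ∅
[18] deliver 2→0 → ∅
[19] deliver 3→1 → N1(foll b8 [p])
[20] deliver 2→1 → ∅
[21] timeout(2) → N2(cand b12 [p])
[22] deliver 2→1 → N1(foll b12 [p])

no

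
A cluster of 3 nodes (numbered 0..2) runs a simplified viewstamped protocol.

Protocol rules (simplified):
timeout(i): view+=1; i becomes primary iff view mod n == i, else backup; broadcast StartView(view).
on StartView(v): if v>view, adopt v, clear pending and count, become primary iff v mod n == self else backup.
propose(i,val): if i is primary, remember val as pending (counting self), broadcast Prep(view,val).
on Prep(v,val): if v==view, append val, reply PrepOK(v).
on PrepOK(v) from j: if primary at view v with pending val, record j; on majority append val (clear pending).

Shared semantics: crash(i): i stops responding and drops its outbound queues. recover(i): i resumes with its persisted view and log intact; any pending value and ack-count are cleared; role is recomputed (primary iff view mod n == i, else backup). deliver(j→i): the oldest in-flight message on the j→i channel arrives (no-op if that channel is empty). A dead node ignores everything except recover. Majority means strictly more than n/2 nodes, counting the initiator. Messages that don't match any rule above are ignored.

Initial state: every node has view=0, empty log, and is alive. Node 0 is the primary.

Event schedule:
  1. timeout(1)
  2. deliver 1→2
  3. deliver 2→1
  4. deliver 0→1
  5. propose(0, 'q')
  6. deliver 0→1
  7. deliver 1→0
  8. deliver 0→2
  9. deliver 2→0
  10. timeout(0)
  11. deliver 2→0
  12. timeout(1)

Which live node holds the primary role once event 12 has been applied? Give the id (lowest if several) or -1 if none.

-1

e1 timeout(1): 1[prim,v=1,-]
e2 deliver 1→2: 2[back,v=1,-]
e3 deliver 2→1: ·
e4 deliver 0→1: ·
e5 propose(0,'q'): ·
e6 deliver 0→1: ·
e7 deliver 1→0: 0[back,v=1,-]
e8 deliver 0→2: ·
e9 deliver 2→0: ·
e10 timeout(0): 0[back,v=2,-]
e11 deliver 2→0: ·
e12 timeout(1): 1[back,v=2,-]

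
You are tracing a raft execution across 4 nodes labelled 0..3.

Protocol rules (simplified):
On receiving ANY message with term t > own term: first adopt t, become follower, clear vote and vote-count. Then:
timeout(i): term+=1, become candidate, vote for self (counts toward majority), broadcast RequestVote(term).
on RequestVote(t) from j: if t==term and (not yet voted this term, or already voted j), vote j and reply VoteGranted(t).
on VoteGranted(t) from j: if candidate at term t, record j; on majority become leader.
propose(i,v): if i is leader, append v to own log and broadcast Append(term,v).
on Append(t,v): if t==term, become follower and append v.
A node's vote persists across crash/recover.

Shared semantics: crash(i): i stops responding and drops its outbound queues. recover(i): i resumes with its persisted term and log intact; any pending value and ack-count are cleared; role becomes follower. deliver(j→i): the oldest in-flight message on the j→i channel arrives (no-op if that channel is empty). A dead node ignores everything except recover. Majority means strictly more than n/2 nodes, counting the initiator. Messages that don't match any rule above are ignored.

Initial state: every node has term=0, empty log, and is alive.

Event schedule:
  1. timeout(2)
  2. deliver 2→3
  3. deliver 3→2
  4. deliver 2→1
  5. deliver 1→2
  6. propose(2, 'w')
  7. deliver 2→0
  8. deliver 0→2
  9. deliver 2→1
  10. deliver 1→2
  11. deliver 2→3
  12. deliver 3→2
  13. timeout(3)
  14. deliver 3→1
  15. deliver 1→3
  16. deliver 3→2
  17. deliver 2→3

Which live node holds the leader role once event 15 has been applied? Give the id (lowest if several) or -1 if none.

[1] timeout(2) → N2(cand t1 [-])
[2] deliver 2→3 → N3(foll t1 [-])
[3] deliver 3→2 → ∅
[4] deliver 2→1 → N1(foll t1 [-])
[5] deliver 1→2 → N2(lead t1 [-])
[6] propose(2,'w') → N2(lead t1 [w])
[7] deliver 2→0 → N0(foll t1 [-])
[8] deliver 0→2 → ∅
[9] deliver 2→1 → N1(foll t1 [w])
[10] deliver 1→2 → ∅
[11] deliver 2→3 → N3(foll t1 [w])
[12] deliver 3→2 → ∅
[13] timeout(3) → N3(cand t2 [w])
[14] deliver 3→1 → N1(foll t2 [w])
[15] deliver 1→3 → ∅

2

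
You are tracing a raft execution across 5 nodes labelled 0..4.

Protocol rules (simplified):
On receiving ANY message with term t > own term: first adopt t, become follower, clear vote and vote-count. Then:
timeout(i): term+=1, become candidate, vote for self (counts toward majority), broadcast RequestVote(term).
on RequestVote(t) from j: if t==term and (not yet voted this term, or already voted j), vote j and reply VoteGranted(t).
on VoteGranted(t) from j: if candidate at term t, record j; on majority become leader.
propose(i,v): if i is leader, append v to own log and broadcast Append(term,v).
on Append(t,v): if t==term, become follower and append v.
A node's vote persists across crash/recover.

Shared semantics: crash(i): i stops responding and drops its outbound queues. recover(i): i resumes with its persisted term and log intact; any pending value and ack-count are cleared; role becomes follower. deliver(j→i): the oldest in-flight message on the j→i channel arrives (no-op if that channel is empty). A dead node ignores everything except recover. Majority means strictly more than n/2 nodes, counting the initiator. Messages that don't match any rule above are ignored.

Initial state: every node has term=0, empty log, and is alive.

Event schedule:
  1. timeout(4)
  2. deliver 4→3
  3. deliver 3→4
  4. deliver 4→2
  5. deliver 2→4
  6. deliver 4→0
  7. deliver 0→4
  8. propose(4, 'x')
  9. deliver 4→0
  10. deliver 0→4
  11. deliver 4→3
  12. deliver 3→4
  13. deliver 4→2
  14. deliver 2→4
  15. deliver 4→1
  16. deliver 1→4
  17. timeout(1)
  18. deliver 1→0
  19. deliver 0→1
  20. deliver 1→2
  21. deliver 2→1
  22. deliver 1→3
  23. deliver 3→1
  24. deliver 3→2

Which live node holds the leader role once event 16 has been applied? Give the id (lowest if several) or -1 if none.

after 1 — timeout(4): n4:cand/t1/[-]
after 2 — deliver 4→3: n3:foll/t1/[-]
after 3 — deliver 3→4: ·
after 4 — deliver 4→2: n2:foll/t1/[-]
after 5 — deliver 2→4: n4:lead/t1/[-]
after 6 — deliver 4→0: n0:foll/t1/[-]
after 7 — deliver 0→4: ·
after 8 — propose(4,'x'): n4:lead/t1/[x]
after 9 — deliver 4→0: n0:foll/t1/[x]
after 10 — deliver 0→4: ·
after 11 — deliver 4→3: n3:foll/t1/[x]
after 12 — deliver 3→4: ·
after 13 — deliver 4→2: n2:foll/t1/[x]
after 14 — deliver 2→4: ·
after 15 — deliver 4→1: n1:foll/t1/[-]
after 16 — deliver 1→4: ·

4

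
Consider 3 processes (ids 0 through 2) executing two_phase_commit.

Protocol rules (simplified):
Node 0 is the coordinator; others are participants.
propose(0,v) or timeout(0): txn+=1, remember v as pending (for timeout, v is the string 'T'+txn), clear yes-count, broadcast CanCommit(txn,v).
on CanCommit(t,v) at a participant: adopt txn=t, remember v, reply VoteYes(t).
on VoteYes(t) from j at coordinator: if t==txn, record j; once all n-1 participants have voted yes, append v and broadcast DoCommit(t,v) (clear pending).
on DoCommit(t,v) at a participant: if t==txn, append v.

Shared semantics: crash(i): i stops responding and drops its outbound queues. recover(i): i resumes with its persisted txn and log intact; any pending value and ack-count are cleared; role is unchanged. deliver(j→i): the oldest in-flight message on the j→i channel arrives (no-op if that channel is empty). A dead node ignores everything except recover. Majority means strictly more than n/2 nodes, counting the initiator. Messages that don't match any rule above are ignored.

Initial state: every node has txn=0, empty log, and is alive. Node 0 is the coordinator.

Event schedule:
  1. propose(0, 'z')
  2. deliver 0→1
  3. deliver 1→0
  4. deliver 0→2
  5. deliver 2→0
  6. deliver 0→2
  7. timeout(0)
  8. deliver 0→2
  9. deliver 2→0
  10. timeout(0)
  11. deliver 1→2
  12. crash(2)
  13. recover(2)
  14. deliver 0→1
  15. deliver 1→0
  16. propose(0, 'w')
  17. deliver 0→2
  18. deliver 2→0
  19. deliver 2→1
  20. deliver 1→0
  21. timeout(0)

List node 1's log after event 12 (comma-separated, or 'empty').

after 1 — propose(0,'z'): n0:coor/t1/[-]
after 2 — deliver 0→1: n1:part/t1/[-]
after 3 — deliver 1→0: ·
after 4 — deliver 0→2: n2:part/t1/[-]
after 5 — deliver 2→0: n0:coor/t1/[z]
after 6 — deliver 0→2: n2:part/t1/[z]
after 7 — timeout(0): n0:coor/t2/[z]
after 8 — deliver 0→2: n2:part/t2/[z]
after 9 — deliver 2→0: ·
after 10 — timeout(0): n0:coor/t3/[z]
after 11 — deliver 1→2: ·
after 12 — crash(2): n2:✗part/t2/[z]

empty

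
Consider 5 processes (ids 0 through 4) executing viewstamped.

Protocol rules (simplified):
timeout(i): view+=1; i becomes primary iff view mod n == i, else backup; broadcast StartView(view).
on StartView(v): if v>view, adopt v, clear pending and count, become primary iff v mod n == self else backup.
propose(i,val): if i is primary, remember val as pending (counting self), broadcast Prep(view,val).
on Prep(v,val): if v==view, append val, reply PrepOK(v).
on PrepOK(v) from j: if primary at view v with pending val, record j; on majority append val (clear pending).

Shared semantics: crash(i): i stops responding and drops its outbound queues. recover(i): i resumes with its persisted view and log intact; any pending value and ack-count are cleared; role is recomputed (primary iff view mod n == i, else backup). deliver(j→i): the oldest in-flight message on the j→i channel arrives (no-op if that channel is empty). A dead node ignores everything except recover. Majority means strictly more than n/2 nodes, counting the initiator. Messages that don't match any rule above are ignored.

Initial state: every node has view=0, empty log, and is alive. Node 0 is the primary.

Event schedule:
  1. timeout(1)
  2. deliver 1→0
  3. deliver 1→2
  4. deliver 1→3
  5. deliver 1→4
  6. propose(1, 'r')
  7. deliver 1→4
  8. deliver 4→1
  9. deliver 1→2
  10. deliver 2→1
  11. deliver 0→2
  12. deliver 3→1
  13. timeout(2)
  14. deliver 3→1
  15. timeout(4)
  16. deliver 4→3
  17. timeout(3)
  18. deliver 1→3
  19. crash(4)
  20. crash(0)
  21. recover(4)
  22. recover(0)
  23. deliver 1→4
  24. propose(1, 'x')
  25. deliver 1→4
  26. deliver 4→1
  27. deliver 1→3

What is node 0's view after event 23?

1. timeout(1):  <1:prim v1 ->
2. deliver 1→0:  <0:back v1 ->
3. deliver 1→2:  <2:back v1 ->
4. deliver 1→3:  <3:back v1 ->
5. deliver 1→4:  <4:back v1 ->
6. propose(1,'r'):  nop
7. deliver 1→4:  <4:back v1 r>
8. deliver 4→1:  nop
9. deliver 1→2:  <2:back v1 r>
10. deliver 2→1:  <1:prim v1 r>
11. deliver 0→2:  nop
12. deliver 3→1:  nop
13. timeout(2):  <2:prim v2 r>
14. deliver 3→1:  nop
15. timeout(4):  <4:back v2 r>
16. deliver 4→3:  <3:back v2 ->
17. timeout(3):  <3:prim v3 ->
18. deliver 1→3:  nop
19. crash(4):  <4:✗back v2 r>
20. crash(0):  <0:✗back v1 ->
21. recover(4):  <4:back v2 r>
22. recover(0):  <0:back v1 ->
23. deliver 1→4:  nop

1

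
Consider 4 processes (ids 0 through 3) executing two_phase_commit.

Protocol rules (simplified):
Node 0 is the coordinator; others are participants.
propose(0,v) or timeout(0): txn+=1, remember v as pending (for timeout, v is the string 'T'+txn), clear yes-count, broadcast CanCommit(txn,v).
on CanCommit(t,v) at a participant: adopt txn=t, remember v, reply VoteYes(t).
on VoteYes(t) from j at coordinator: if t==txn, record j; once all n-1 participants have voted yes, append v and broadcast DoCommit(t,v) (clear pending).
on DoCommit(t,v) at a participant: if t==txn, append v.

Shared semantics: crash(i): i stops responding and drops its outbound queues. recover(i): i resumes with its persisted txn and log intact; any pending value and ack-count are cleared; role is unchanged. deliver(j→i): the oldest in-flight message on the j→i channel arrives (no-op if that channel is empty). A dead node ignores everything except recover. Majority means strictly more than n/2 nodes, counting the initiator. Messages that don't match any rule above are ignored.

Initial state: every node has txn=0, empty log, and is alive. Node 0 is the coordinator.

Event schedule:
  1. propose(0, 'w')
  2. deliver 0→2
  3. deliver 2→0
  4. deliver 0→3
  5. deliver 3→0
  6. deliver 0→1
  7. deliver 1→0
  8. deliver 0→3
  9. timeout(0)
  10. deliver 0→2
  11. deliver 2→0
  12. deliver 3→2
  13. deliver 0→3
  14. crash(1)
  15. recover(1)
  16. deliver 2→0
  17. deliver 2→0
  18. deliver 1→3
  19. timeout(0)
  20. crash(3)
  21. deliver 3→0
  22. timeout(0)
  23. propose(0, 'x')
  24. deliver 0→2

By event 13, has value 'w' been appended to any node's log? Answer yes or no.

yes

[1] propose(0,'w') → N0(coor t1 [-])
[2] deliver 0→2 → N2(part t1 [-])
[3] deliver 2→0 → ∅
[4] deliver 0→3 → N3(part t1 [-])
[5] deliver 3→0 → ∅
[6] deliver 0→1 → N1(part t1 [-])
[7] deliver 1→0 → N0(coor t1 [w])
[8] deliver 0→3 → N3(part t1 [w])
[9] timeout(0) → N0(coor t2 [w])
[10] deliver 0→2 → N2(part t1 [w])
[11] deliver 2→0 → ∅
[12] deliver 3→2 → ∅
[13] deliver 0→3 → N3(part t2 [w])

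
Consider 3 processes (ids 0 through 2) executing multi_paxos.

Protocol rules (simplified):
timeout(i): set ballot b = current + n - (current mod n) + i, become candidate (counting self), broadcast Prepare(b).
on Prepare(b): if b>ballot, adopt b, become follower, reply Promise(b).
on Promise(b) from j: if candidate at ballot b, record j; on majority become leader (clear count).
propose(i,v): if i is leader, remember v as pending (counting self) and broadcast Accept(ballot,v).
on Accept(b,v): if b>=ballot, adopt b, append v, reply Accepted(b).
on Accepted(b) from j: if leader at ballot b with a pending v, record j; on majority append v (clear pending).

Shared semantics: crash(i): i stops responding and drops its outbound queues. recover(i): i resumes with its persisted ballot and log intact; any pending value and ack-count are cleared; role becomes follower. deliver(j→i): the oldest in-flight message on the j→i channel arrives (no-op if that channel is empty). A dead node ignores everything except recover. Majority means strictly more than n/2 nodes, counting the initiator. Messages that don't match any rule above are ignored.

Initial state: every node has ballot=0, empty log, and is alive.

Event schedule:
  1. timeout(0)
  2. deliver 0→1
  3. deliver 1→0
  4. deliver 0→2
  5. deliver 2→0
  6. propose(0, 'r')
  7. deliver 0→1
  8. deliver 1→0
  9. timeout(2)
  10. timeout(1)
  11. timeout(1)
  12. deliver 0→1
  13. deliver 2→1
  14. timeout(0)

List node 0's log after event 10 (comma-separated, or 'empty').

r

[1] timeout(0) → N0(cand b3 [-])
[2] deliver 0→1 → N1(foll b3 [-])
[3] deliver 1→0 → N0(lead b3 [-])
[4] deliver 0→2 → N2(foll b3 [-])
[5] deliver 2→0 → ∅
[6] propose(0,'r') → ∅
[7] deliver 0→1 → N1(foll b3 [r])
[8] deliver 1→0 → N0(lead b3 [r])
[9] timeout(2) → N2(cand b8 [-])
[10] timeout(1) → N1(cand b7 [r])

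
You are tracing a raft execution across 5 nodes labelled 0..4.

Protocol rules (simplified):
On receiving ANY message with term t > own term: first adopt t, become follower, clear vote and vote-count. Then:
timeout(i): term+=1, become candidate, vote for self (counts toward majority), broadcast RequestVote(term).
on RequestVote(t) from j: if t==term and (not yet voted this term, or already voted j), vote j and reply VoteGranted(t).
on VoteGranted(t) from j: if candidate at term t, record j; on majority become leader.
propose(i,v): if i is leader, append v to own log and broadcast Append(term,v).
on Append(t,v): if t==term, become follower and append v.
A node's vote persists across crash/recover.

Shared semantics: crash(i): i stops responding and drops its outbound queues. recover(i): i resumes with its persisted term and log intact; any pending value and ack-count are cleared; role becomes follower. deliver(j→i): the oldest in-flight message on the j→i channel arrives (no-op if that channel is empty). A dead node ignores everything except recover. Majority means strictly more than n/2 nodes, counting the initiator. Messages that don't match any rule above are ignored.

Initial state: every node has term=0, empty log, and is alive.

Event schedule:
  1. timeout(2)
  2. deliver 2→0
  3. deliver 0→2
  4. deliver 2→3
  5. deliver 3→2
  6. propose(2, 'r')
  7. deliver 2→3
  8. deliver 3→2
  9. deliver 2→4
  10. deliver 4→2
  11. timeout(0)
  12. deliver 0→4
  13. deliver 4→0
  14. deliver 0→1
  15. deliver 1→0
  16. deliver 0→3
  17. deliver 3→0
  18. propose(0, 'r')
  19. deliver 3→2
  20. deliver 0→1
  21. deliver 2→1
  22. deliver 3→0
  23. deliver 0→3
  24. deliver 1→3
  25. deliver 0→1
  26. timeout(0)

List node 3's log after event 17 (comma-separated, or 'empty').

r

after 1 — timeout(2): n2:cand/t1/[-]
after 2 — deliver 2→0: n0:foll/t1/[-]
after 3 — deliver 0→2: ·
after 4 — deliver 2→3: n3:foll/t1/[-]
after 5 — deliver 3→2: n2:lead/t1/[-]
after 6 — propose(2,'r'): n2:lead/t1/[r]
after 7 — deliver 2→3: n3:foll/t1/[r]
after 8 — deliver 3→2: ·
after 9 — deliver 2→4: n4:foll/t1/[-]
after 10 — deliver 4→2: ·
after 11 — timeout(0): n0:cand/t2/[-]
after 12 — deliver 0→4: n4:foll/t2/[-]
after 13 — deliver 4→0: ·
after 14 — deliver 0→1: n1:foll/t2/[-]
after 15 — deliver 1→0: n0:lead/t2/[-]
after 16 — deliver 0→3: n3:foll/t2/[r]
after 17 — deliver 3→0: ·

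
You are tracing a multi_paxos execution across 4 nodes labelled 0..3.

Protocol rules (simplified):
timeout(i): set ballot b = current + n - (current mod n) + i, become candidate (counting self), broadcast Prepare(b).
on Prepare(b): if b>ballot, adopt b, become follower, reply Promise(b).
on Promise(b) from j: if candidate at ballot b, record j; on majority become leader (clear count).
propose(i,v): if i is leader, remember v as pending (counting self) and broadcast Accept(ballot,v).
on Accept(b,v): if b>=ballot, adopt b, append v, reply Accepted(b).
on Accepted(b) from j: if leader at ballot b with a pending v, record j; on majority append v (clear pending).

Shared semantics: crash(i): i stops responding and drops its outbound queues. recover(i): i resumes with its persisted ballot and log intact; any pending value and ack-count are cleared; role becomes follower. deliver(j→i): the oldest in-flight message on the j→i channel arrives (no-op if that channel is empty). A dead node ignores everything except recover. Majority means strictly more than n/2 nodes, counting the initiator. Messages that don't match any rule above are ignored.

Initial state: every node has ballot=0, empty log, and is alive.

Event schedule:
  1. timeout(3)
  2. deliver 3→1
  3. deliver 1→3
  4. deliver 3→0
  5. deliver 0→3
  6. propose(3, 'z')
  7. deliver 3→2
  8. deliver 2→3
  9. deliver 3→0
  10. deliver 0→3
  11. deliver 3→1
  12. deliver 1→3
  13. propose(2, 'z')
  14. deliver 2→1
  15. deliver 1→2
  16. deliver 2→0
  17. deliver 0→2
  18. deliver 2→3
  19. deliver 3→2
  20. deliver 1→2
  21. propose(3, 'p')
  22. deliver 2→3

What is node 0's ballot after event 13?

7

step 1 timeout(3): 3={cand,b=7,log=-}
step 2 deliver 3→1: 1={foll,b=7,log=-}
step 3 deliver 1→3: —
step 4 deliver 3→0: 0={foll,b=7,log=-}
step 5 deliver 0→3: 3={lead,b=7,log=-}
step 6 propose(3,'z'): —
step 7 deliver 3→2: 2={foll,b=7,log=-}
step 8 deliver 2→3: —
step 9 deliver 3→0: 0={foll,b=7,log=z}
step 10 deliver 0→3: —
step 11 deliver 3→1: 1={foll,b=7,log=z}
step 12 deliver 1→3: 3={lead,b=7,log=z}
step 13 propose(2,'z'): —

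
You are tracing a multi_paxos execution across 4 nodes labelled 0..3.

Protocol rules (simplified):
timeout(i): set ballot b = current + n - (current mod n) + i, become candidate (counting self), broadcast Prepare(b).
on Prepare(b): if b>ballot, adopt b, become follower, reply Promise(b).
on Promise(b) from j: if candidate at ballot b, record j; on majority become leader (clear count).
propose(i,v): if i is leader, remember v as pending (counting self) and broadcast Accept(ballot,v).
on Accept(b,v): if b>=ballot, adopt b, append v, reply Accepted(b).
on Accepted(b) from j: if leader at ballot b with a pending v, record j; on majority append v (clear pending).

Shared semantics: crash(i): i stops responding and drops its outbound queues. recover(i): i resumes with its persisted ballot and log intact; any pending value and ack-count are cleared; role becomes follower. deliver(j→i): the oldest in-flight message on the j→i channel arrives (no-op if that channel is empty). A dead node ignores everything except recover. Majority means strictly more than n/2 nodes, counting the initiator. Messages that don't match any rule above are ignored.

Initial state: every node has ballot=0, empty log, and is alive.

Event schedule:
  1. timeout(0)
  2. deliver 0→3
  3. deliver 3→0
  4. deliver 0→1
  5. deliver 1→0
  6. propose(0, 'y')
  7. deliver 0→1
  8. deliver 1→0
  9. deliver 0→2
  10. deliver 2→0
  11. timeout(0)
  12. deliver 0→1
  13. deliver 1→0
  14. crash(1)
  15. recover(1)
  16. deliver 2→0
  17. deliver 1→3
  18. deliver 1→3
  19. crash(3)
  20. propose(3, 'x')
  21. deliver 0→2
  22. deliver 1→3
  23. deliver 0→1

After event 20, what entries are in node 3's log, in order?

empty

e1 timeout(0): 0[cand,b=4,-]
e2 deliver 0→3: 3[foll,b=4,-]
e3 deliver 3→0: ·
e4 deliver 0→1: 1[foll,b=4,-]
e5 deliver 1→0: 0[lead,b=4,-]
e6 propose(0,'y'): ·
e7 deliver 0→1: 1[foll,b=4,y]
e8 deliver 1→0: ·
e9 deliver 0→2: 2[foll,b=4,-]
e10 deliver 2→0: ·
e11 timeout(0): 0[cand,b=8,-]
e12 deliver 0→1: 1[foll,b=8,y]
e13 deliver 1→0: ·
e14 crash(1): 1[✗foll,b=8,y]
e15 recover(1): 1[foll,b=8,y]
e16 deliver 2→0: ·
e17 deliver 1→3: ·
e18 deliver 1→3: ·
e19 crash(3): 3[✗foll,b=4,-]
e20 propose(3,'x'): ·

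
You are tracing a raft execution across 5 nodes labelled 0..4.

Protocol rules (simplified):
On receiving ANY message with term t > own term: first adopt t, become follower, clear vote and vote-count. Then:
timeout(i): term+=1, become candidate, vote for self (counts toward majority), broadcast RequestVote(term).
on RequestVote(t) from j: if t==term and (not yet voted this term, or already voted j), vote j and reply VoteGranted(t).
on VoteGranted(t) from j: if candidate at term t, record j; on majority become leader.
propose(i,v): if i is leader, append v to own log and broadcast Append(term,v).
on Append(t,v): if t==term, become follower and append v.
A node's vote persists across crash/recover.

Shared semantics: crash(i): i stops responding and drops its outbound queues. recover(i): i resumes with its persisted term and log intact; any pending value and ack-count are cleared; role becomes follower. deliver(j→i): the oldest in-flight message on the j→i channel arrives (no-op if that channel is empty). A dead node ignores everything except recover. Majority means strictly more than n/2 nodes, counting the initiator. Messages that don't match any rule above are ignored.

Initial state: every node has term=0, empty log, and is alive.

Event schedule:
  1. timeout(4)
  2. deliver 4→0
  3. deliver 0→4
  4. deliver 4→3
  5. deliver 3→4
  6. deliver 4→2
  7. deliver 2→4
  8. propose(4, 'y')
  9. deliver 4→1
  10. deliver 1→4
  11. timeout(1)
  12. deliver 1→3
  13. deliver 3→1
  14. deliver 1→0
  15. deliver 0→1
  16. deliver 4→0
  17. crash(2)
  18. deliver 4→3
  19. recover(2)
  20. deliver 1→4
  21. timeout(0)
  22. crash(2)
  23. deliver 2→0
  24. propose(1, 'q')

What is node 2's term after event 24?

step 1 timeout(4): 4={cand,t=1,log=-}
step 2 deliver 4→0: 0={foll,t=1,log=-}
step 3 deliver 0→4: —
step 4 deliver 4→3: 3={foll,t=1,log=-}
step 5 deliver 3→4: 4={lead,t=1,log=-}
step 6 deliver 4→2: 2={foll,t=1,log=-}
step 7 deliver 2→4: —
step 8 propose(4,'y'): 4={lead,t=1,log=y}
step 9 deliver 4→1: 1={foll,t=1,log=-}
step 10 deliver 1→4: —
step 11 timeout(1): 1={cand,t=2,log=-}
step 12 deliver 1→3: 3={foll,t=2,log=-}
step 13 deliver 3→1: —
step 14 deliver 1→0: 0={foll,t=2,log=-}
step 15 deliver 0→1: 1={lead,t=2,log=-}
step 16 deliver 4→0: —
step 17 crash(2): 2={✗foll,t=1,log=-}
step 18 deliver 4→3: —
step 19 recover(2): 2={foll,t=1,log=-}
step 20 deliver 1→4: 4={foll,t=2,log=y}
step 21 timeout(0): 0={cand,t=3,log=-}
step 22 crash(2): 2={✗foll,t=1,log=-}
step 23 deliver 2→0: —
step 24 propose(1,'q'): 1={lead,t=2,log=q}

1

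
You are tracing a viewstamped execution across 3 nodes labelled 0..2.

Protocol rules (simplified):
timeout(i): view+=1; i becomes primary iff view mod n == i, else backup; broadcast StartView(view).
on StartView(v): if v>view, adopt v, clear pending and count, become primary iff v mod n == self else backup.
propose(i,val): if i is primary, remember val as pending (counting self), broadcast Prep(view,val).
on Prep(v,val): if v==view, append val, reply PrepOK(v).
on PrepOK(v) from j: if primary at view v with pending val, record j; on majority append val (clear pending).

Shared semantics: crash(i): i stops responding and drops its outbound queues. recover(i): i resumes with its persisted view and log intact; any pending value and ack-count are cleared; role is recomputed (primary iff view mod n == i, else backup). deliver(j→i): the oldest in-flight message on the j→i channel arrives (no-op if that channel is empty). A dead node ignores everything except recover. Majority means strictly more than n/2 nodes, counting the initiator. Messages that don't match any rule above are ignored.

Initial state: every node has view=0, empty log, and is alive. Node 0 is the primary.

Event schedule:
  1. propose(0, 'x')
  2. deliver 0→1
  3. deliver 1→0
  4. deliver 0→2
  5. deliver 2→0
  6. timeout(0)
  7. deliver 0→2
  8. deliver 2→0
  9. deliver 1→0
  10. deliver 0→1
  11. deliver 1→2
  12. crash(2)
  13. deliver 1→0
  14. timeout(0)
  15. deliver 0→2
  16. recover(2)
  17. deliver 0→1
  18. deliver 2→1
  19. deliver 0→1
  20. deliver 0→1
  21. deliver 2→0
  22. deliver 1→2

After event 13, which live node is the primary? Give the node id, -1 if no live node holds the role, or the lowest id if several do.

e1 propose(0,'x'): ·
e2 deliver 0→1: 1[back,v=0,x]
e3 deliver 1→0: 0[prim,v=0,x]
e4 deliver 0→2: 2[back,v=0,x]
e5 deliver 2→0: ·
e6 timeout(0): 0[back,v=1,x]
e7 deliver 0→2: 2[back,v=1,x]
e8 deliver 2→0: ·
e9 deliver 1→0: ·
e10 deliver 0→1: 1[prim,v=1,x]
e11 deliver 1→2: ·
e12 crash(2): 2[✗back,v=1,x]
e13 deliver 1→0: ·

1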